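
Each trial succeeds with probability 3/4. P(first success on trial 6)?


Geometric: P(X=6) = (1-p)^(k-1)×p = (1/4)^5×3/4 = 3/4096

P(X=6) = 3/4096 ≈ 0.07%


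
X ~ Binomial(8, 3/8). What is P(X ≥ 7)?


P(X ≥ 7) = Σ P(X=i) for i=7..8
P(X=7) = 10935/2097152
P(X=8) = 6561/16777216
Sum = 94041/16777216

P(X ≥ 7) = 94041/16777216 ≈ 0.56%


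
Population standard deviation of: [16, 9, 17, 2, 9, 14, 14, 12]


Mean = 93/8
  (16-93/8)²=1225/64
  (9-93/8)²=441/64
  (17-93/8)²=1849/64
  (2-93/8)²=5929/64
  (9-93/8)²=441/64
  (14-93/8)²=361/64
  (14-93/8)²=361/64
  (12-93/8)²=9/64
Σ(x-μ)² = 1327/8
σ² = (1327/8)/8 = 1327/64

σ = √(1327/64) ≈ 4.5535


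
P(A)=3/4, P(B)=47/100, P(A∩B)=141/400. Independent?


P(A)×P(B) = 141/400
P(A∩B) = 141/400
Equal ✓ → Independent

Yes, independent


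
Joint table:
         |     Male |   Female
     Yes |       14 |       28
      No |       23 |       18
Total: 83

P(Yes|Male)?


P(Yes|Male) = 14/(14+23) = 14/37

P = 14/37 ≈ 37.84%


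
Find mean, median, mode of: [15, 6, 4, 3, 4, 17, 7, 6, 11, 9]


Sorted: [3, 4, 4, 6, 6, 7, 9, 11, 15, 17]
Mean = 82/10 = 41/5
Median = 13/2
Freq: {15: 1, 6: 2, 4: 2, 3: 1, 17: 1, 7: 1, 11: 1, 9: 1}
Mode: [4, 6]

Mean=41/5, Median=13/2, Mode=[4, 6]


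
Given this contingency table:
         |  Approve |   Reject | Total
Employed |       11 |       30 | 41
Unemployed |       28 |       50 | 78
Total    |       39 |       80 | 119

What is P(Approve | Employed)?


P(Approve | Employed) = 11/(11+30) = 11/41

P(Approve|Employed) = 11/41 ≈ 26.83%


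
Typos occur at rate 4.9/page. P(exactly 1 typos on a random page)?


Poisson(λ=4.9): P(X=1) = e^(-λ)×λ^k/k!
= e^(-4.9) × 4.9^1 / 1!
≈ 0.007446583071 × 4.9 / 1 ≈ 0.036488

P(X=1) ≈ 0.036488 ≈ 3.65%


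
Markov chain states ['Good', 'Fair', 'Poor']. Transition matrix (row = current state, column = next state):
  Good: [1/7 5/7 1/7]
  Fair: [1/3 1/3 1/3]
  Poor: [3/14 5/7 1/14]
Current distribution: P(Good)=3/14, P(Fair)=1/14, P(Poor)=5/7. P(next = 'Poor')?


P(next=Poor) = Σᵢ P(now=i)×P(i→Poor)
= 3/14×1/7 + 1/14×1/3 + 5/7×1/14
= 3/98 + 1/42 + 5/98 = 31/294

P = 31/294 ≈ 0.1054


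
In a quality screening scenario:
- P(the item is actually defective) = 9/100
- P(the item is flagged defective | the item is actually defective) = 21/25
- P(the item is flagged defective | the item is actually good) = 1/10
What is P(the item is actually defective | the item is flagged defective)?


Using Bayes' theorem:
P(A|B) = P(B|A)·P(A) / P(B)

P(the item is flagged defective) = 21/25 × 9/100 + 1/10 × 91/100
= 189/2500 + 91/1000 = 833/5000

P(the item is actually defective|the item is flagged defective) = (189/2500) / (833/5000) = 54/119

P(the item is actually defective|the item is flagged defective) = 54/119 ≈ 45.38%


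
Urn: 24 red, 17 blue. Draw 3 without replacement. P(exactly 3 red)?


Hypergeometric: C(24,3)×C(17,0)/C(41,3)
= 2024×1/10660 = 506/2665

P(X=3) = 506/2665 ≈ 18.99%


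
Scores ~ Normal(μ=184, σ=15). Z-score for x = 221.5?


z = (x - μ)/σ = (221.5 - 184)/15 = 2.5

z = 2.5


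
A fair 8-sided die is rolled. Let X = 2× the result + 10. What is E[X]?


E[die] = (1+8)/2 = 9/2
E[X] = 2×9/2 + 10 = 19

E[X] = 19


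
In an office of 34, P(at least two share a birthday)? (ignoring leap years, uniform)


P(all different) = Π(365-i)/365 for i=0..33
= 0.204683
P(match) = 1 - 0.204683 = 0.795317

P ≈ 0.7953 ≈ 79.53%


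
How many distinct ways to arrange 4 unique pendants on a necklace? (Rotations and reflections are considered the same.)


Free circular arrangements: rotations and reflections both identified.
(n-1)!/2 = 3!/2 = 6/2 = 3

3


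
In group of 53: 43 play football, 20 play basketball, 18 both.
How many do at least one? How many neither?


|A∪B| = 43+20-18 = 45
Neither = 53-45 = 8

At least one: 45; Neither: 8


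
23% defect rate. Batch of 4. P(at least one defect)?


P(all good) = (77/100)^4 = 35153041/100000000
P(≥1 defect) = 64846959/100000000

P = 64846959/100000000 ≈ 64.85%


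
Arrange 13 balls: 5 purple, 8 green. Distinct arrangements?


13!/(5!×8!) = 1287

1287


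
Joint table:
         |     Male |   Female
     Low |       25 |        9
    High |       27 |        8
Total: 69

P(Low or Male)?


P(Low∨Male) = P(Low) + P(Male) - P(Low∧Male)
= (34 + 52 - 25)/69 = 61/69

P = 61/69 ≈ 88.41%


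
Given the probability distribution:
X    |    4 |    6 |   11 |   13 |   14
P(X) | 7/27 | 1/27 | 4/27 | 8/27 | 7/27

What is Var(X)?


E[X] = 280/27
E[X²] = 3356/27
Var(X) = E[X²] - (E[X])² = 3356/27 - 78400/729 = 12212/729

Var(X) = 12212/729 ≈ 16.7517


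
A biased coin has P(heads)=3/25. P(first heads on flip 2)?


Geometric: P(X=2) = (1-p)^(k-1)×p = (22/25)^1×3/25 = 66/625

P(X=2) = 66/625 ≈ 10.56%


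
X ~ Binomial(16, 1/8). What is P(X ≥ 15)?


P(X ≥ 15) = Σ P(X=i) for i=15..16
P(X=15) = 7/17592186044416
P(X=16) = 1/281474976710656
Sum = 113/281474976710656

P(X ≥ 15) = 113/281474976710656 ≈ 0.00%


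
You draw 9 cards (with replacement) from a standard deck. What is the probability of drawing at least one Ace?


P(not a Ace) = 48/52 = 12/13
P(none in 9 draws) = (12/13)^9 = 5159780352/10604499373
P(≥1 Ace) = 1 - 5159780352/10604499373 = 5444719021/10604499373

P = 5444719021/10604499373 ≈ 51.34%


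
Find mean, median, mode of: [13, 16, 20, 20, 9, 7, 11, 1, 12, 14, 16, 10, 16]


Sorted: [1, 7, 9, 10, 11, 12, 13, 14, 16, 16, 16, 20, 20]
Mean = 165/13
Median = 13
Freq: {13: 1, 16: 3, 20: 2, 9: 1, 7: 1, 11: 1, 1: 1, 12: 1, 14: 1, 10: 1}
Mode: [16]

Mean=165/13, Median=13, Mode=16


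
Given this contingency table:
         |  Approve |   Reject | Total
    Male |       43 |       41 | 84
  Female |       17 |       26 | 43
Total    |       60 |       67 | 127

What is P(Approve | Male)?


P(Approve | Male) = 43/(43+41) = 43/84

P(Approve|Male) = 43/84 ≈ 51.19%


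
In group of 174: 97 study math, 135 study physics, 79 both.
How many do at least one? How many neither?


|A∪B| = 97+135-79 = 153
Neither = 174-153 = 21

At least one: 153; Neither: 21


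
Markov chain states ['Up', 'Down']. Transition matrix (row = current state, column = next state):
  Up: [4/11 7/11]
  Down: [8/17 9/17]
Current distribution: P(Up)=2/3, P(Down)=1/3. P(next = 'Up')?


P(next=Up) = Σᵢ P(now=i)×P(i→Up)
= 2/3×4/11 + 1/3×8/17
= 8/33 + 8/51 = 224/561

P = 224/561 ≈ 0.3993


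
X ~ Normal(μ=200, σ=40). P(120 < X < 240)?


z₁=(120-200)/40=-2.0, z₂=(240-200)/40=1.0
P = Φ(1.0) - Φ(-2.0) = 0.841345 - 0.022750 = 0.818595 ≈ 0.8186

P(120 < X < 240) ≈ 0.8186


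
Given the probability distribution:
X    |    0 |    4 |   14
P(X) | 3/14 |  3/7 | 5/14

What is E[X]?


E[X] = Σ x·P(X=x)
= (0)×(3/14) + (4)×(3/7) + (14)×(5/14)
= 47/7

E[X] = 47/7


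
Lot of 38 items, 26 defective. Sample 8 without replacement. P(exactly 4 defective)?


Hypergeometric: C(26,4)×C(12,4)/C(38,8)
= 14950×495/48903492 = 112125/740962

P(X=4) = 112125/740962 ≈ 15.13%


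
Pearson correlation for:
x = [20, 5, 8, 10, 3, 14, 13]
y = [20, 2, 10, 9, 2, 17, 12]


n=7, Σx=73, Σy=72, Σxy=980, Σx²=963, Σy²=1022
r = (7×980 - 73×72)/√((7×963 - 73²)(7×1022 - 72²))
= 1604/√(1412×1970) = 1604/√2781640 ≈ 1604/1667.8249 ≈ 0.9617

r ≈ 0.9617


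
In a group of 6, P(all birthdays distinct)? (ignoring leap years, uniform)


P(all different) = Π(365-i)/365 for i=0..5
= (365/365)×(364/365)×...×(360/365)
= 0.959538

P ≈ 0.9595 ≈ 95.95%


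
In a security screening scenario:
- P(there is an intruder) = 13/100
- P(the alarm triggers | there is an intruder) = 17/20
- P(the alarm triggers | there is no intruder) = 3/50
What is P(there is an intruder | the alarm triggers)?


Using Bayes' theorem:
P(A|B) = P(B|A)·P(A) / P(B)

P(the alarm triggers) = 17/20 × 13/100 + 3/50 × 87/100
= 221/2000 + 261/5000 = 1627/10000

P(there is an intruder|the alarm triggers) = (221/2000) / (1627/10000) = 1105/1627

P(there is an intruder|the alarm triggers) = 1105/1627 ≈ 67.92%


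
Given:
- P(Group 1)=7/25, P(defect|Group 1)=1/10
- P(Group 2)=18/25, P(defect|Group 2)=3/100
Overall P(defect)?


P(B) = Σ P(B|Aᵢ)×P(Aᵢ)
  1/10×7/25 = 7/250
  3/100×18/25 = 27/1250
Sum = 31/625

P(defect) = 31/625 ≈ 4.96%


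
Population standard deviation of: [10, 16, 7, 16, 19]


Mean = 68/5
  (10-68/5)²=324/25
  (16-68/5)²=144/25
  (7-68/5)²=1089/25
  (16-68/5)²=144/25
  (19-68/5)²=729/25
Σ(x-μ)² = 486/5
σ² = (486/5)/5 = 486/25

σ = √(486/25) ≈ 4.4091


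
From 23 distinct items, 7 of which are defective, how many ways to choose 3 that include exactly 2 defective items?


Choose 2 of the 7 defective items and 1 of the other 16 items:
C(7,2)×C(16,1) = 21×16 = 336

336


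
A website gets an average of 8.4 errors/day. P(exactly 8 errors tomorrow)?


Poisson(λ=8.4): P(X=8) = e^(-λ)×λ^k/k!
= e^(-8.4) × 8.4^8 / 8!
≈ 0.0002248673242 × 24787589.1108 / 40320 ≈ 0.138242

P(X=8) ≈ 0.138242 ≈ 13.82%


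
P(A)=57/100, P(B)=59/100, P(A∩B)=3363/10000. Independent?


P(A)×P(B) = 3363/10000
P(A∩B) = 3363/10000
Equal ✓ → Independent

Yes, independent


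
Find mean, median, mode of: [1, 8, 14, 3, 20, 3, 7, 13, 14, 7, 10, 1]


Sorted: [1, 1, 3, 3, 7, 7, 8, 10, 13, 14, 14, 20]
Mean = 101/12
Median = 15/2
Freq: {1: 2, 8: 1, 14: 2, 3: 2, 20: 1, 7: 2, 13: 1, 10: 1}
Mode: [1, 3, 7, 14]

Mean=101/12, Median=15/2, Mode=[1, 3, 7, 14]


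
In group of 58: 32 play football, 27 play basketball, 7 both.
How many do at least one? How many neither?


|A∪B| = 32+27-7 = 52
Neither = 58-52 = 6

At least one: 52; Neither: 6


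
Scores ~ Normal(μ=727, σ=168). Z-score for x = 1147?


z = (x - μ)/σ = (1147 - 727)/168 = 2.5

z = 2.5


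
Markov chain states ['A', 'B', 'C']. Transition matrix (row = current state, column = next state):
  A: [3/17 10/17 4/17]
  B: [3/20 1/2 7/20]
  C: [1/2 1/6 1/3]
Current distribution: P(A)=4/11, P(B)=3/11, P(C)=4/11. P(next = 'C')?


P(next=C) = Σᵢ P(now=i)×P(i→C)
= 4/11×4/17 + 3/11×7/20 + 4/11×1/3
= 16/187 + 21/220 + 4/33 = 3391/11220

P = 3391/11220 ≈ 0.3022


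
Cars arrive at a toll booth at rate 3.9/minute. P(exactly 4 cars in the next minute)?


Poisson(λ=3.9): P(X=4) = e^(-λ)×λ^k/k!
= e^(-3.9) × 3.9^4 / 4!
≈ 0.02024191145 × 231.3441 / 24 ≈ 0.195119

P(X=4) ≈ 0.195119 ≈ 19.51%


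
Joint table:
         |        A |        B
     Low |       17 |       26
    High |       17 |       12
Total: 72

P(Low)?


P(Low) = (17+26)/72 = 43/72

P(Low) = 43/72 ≈ 59.72%


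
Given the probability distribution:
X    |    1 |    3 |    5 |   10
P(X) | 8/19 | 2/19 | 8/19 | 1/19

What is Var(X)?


E[X] = 64/19
E[X²] = 326/19
Var(X) = E[X²] - (E[X])² = 326/19 - 4096/361 = 2098/361

Var(X) = 2098/361 ≈ 5.8116


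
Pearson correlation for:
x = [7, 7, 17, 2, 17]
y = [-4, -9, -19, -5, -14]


n=5, Σx=50, Σy=-51, Σxy=-662, Σx²=680, Σy²=679
r = (5×(-662) - 50×(-51))/√((5×680 - 50²)(5×679 - (-51)²))
= -760/√(900×794) = -760/√714600 ≈ -760/845.3402 ≈ -0.8990

r ≈ -0.8990


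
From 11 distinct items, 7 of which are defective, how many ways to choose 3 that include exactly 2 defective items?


Choose 2 of the 7 defective items and 1 of the other 4 items:
C(7,2)×C(4,1) = 21×4 = 84

84


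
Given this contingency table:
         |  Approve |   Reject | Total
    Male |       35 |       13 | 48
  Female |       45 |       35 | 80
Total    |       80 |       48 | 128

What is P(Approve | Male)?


P(Approve | Male) = 35/(35+13) = 35/48

P(Approve|Male) = 35/48 ≈ 72.92%


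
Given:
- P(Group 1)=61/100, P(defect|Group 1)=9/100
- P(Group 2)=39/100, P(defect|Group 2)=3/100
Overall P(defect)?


P(B) = Σ P(B|Aᵢ)×P(Aᵢ)
  9/100×61/100 = 549/10000
  3/100×39/100 = 117/10000
Sum = 333/5000

P(defect) = 333/5000 ≈ 6.66%


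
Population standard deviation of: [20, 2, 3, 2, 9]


Mean = 36/5
  (20-36/5)²=4096/25
  (2-36/5)²=676/25
  (3-36/5)²=441/25
  (2-36/5)²=676/25
  (9-36/5)²=81/25
Σ(x-μ)² = 1194/5
σ² = (1194/5)/5 = 1194/25

σ = √(1194/25) ≈ 6.9109


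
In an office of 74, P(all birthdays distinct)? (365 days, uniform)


P(all different) = Π(365-i)/365 for i=0..73
= (365/365)×(364/365)×...×(292/365)
= 0.000351

P ≈ 0.0004 ≈ 0.04%


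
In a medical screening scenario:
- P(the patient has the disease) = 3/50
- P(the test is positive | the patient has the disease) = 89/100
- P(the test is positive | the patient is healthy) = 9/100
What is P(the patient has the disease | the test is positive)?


Using Bayes' theorem:
P(A|B) = P(B|A)·P(A) / P(B)

P(the test is positive) = 89/100 × 3/50 + 9/100 × 47/50
= 267/5000 + 423/5000 = 69/500

P(the patient has the disease|the test is positive) = (267/5000) / (69/500) = 89/230

P(the patient has the disease|the test is positive) = 89/230 ≈ 38.70%


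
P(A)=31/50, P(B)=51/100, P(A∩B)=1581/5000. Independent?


P(A)×P(B) = 1581/5000
P(A∩B) = 1581/5000
Equal ✓ → Independent

Yes, independent


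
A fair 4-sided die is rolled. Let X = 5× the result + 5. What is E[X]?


E[die] = (1+4)/2 = 5/2
E[X] = 5×5/2 + 5 = 35/2

E[X] = 35/2


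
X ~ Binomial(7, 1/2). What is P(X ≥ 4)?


P(X ≥ 4) = Σ P(X=i) for i=4..7
P(X=4) = 35/128
P(X=5) = 21/128
P(X=6) = 7/128
P(X=7) = 1/128
Sum = 1/2

P(X ≥ 4) = 1/2 ≈ 50.00%


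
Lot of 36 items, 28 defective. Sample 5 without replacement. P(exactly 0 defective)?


Hypergeometric: C(28,0)×C(8,5)/C(36,5)
= 1×56/376992 = 1/6732

P(X=0) = 1/6732 ≈ 0.01%


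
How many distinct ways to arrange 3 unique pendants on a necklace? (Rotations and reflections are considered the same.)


Free circular arrangements: rotations and reflections both identified.
(n-1)!/2 = 2!/2 = 2/2 = 1

1


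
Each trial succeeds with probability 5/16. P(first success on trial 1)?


Geometric: P(X=1) = (1-p)^(k-1)×p = (11/16)^0×5/16 = 5/16

P(X=1) = 5/16 ≈ 31.25%


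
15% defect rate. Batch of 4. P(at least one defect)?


P(all good) = (17/20)^4 = 83521/160000
P(≥1 defect) = 76479/160000

P = 76479/160000 ≈ 47.80%


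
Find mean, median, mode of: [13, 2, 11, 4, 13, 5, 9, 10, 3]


Sorted: [2, 3, 4, 5, 9, 10, 11, 13, 13]
Mean = 70/9
Median = 9
Freq: {13: 2, 2: 1, 11: 1, 4: 1, 5: 1, 9: 1, 10: 1, 3: 1}
Mode: [13]

Mean=70/9, Median=9, Mode=13


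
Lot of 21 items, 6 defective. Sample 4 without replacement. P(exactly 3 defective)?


Hypergeometric: C(6,3)×C(15,1)/C(21,4)
= 20×15/5985 = 20/399

P(X=3) = 20/399 ≈ 5.01%


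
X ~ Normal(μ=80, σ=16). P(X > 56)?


z = (56-80)/16 = -1.5
P(X > 56) = 1 - P(Z ≤ -1.5) = 1 - 0.0668 = 0.9332

P(X > 56) ≈ 0.9332


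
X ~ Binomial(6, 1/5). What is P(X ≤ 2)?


P(X ≤ 2) = Σ P(X=i) for i=0..2
P(X=0) = 4096/15625
P(X=1) = 6144/15625
P(X=2) = 768/3125
Sum = 2816/3125

P(X ≤ 2) = 2816/3125 ≈ 90.11%


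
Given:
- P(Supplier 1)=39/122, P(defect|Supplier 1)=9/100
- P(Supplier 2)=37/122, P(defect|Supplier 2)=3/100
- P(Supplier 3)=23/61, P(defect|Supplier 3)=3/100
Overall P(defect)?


P(B) = Σ P(B|Aᵢ)×P(Aᵢ)
  9/100×39/122 = 351/12200
  3/100×37/122 = 111/12200
  3/100×23/61 = 69/6100
Sum = 3/61

P(defect) = 3/61 ≈ 4.92%


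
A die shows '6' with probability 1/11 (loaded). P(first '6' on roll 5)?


Geometric: P(X=5) = (1-p)^(k-1)×p = (10/11)^4×1/11 = 10000/161051

P(X=5) = 10000/161051 ≈ 6.21%


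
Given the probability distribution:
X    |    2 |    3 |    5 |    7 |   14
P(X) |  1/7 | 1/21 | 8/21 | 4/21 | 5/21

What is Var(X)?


E[X] = 7
E[X²] = 1397/21
Var(X) = E[X²] - (E[X])² = 1397/21 - 49 = 368/21

Var(X) = 368/21 ≈ 17.5238


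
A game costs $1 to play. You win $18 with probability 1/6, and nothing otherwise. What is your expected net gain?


E[gain] = (18-1)×1/6 + (-1)×5/6
= 17/6 - 5/6 = 2

Expected net gain = $2 ≈ $2.00


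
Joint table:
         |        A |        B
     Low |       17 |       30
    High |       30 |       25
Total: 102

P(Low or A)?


P(Low∨A) = P(Low) + P(A) - P(Low∧A)
= (47 + 47 - 17)/102 = 77/102

P = 77/102 ≈ 75.49%


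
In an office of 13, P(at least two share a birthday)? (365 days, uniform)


P(all different) = Π(365-i)/365 for i=0..12
= 0.805590
P(match) = 1 - 0.805590 = 0.194410

P ≈ 0.1944 ≈ 19.44%


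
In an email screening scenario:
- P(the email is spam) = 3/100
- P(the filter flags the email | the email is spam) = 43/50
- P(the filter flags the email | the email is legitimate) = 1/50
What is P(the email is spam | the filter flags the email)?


Using Bayes' theorem:
P(A|B) = P(B|A)·P(A) / P(B)

P(the filter flags the email) = 43/50 × 3/100 + 1/50 × 97/100
= 129/5000 + 97/5000 = 113/2500

P(the email is spam|the filter flags the email) = (129/5000) / (113/2500) = 129/226

P(the email is spam|the filter flags the email) = 129/226 ≈ 57.08%


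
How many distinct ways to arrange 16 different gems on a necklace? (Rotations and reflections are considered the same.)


Free circular arrangements: rotations and reflections both identified.
(n-1)!/2 = 15!/2 = 1307674368000/2 = 653837184000

653837184000


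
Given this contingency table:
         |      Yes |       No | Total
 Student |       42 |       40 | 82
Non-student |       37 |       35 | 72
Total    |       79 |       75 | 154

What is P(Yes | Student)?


P(Yes | Student) = 42/(42+40) = 42/82 = 21/41

P(Yes|Student) = 21/41 ≈ 51.22%


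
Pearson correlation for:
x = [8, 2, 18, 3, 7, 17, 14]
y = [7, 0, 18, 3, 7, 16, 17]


n=7, Σx=69, Σy=68, Σxy=948, Σx²=935, Σy²=976
r = (7×948 - 69×68)/√((7×935 - 69²)(7×976 - 68²))
= 1944/√(1784×2208) = 1944/√3939072 ≈ 1944/1984.7096 ≈ 0.9795

r ≈ 0.9795


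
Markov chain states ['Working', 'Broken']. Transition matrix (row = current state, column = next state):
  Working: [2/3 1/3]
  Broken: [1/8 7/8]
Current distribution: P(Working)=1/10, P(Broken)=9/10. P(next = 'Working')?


P(next=Working) = Σᵢ P(now=i)×P(i→Working)
= 1/10×2/3 + 9/10×1/8
= 1/15 + 9/80 = 43/240

P = 43/240 ≈ 0.1792


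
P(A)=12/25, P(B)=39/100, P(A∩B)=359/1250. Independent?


P(A)×P(B) = 117/625
P(A∩B) = 359/1250
Not equal → NOT independent

No, not independent


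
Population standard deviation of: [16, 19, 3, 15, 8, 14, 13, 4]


Mean = 92/8 = 23/2
  (16-23/2)²=81/4
  (19-23/2)²=225/4
  (3-23/2)²=289/4
  (15-23/2)²=49/4
  (8-23/2)²=49/4
  (14-23/2)²=25/4
  (13-23/2)²=9/4
  (4-23/2)²=225/4
Σ(x-μ)² = 238
σ² = 238/8 = 119/4

σ = √(119/4) ≈ 5.4544


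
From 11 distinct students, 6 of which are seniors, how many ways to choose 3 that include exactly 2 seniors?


Choose 2 of the 6 seniors and 1 of the other 5 students:
C(6,2)×C(5,1) = 15×5 = 75

75


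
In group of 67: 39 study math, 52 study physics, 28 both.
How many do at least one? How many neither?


|A∪B| = 39+52-28 = 63
Neither = 67-63 = 4

At least one: 63; Neither: 4


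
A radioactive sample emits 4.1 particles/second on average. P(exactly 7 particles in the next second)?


Poisson(λ=4.1): P(X=7) = e^(-λ)×λ^k/k!
= e^(-4.1) × 4.1^7 / 7!
≈ 0.0165726754 × 19475.4273881 / 5040 ≈ 0.064040

P(X=7) ≈ 0.064040 ≈ 6.40%


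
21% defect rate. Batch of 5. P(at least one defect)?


P(all good) = (79/100)^5 = 3077056399/10000000000
P(≥1 defect) = 6922943601/10000000000

P = 6922943601/10000000000 ≈ 69.23%


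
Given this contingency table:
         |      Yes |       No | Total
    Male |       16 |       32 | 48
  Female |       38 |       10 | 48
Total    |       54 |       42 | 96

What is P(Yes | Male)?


P(Yes | Male) = 16/(16+32) = 16/48 = 1/3

P(Yes|Male) = 1/3 ≈ 33.33%


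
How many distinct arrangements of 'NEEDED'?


Letters: 6, freq: {'N': 1, 'E': 3, 'D': 2}
6!/(1!×3!×2!) = 720/12 = 60

60


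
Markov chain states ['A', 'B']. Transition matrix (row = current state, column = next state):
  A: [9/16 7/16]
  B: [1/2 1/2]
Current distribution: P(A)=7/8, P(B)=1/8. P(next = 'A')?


P(next=A) = Σᵢ P(now=i)×P(i→A)
= 7/8×9/16 + 1/8×1/2
= 63/128 + 1/16 = 71/128

P = 71/128 ≈ 0.5547


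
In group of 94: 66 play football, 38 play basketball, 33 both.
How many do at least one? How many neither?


|A∪B| = 66+38-33 = 71
Neither = 94-71 = 23

At least one: 71; Neither: 23


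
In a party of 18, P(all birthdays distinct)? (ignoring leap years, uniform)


P(all different) = Π(365-i)/365 for i=0..17
= (365/365)×(364/365)×...×(348/365)
= 0.653089

P ≈ 0.6531 ≈ 65.31%


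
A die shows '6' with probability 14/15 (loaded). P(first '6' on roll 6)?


Geometric: P(X=6) = (1-p)^(k-1)×p = (1/15)^5×14/15 = 14/11390625

P(X=6) = 14/11390625 ≈ 0.00%


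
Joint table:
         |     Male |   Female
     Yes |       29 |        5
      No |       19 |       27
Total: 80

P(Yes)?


P(Yes) = (29+5)/80 = 34/80 = 17/40

P(Yes) = 17/40 ≈ 42.50%


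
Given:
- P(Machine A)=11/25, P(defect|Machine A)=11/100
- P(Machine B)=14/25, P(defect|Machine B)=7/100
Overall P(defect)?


P(B) = Σ P(B|Aᵢ)×P(Aᵢ)
  11/100×11/25 = 121/2500
  7/100×14/25 = 49/1250
Sum = 219/2500

P(defect) = 219/2500 ≈ 8.76%


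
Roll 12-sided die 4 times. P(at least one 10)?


P(no 10)^4 = (11/12)^4 = 14641/20736
P(≥1) = 1 - 14641/20736 = 6095/20736

P = 6095/20736 ≈ 29.39%


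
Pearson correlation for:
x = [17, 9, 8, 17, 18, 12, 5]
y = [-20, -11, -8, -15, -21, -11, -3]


n=7, Σx=86, Σy=-89, Σxy=-1283, Σx²=1216, Σy²=1381
r = (7×(-1283) - 86×(-89))/√((7×1216 - 86²)(7×1381 - (-89)²))
= -1327/√(1116×1746) = -1327/√1948536 ≈ -1327/1395.8997 ≈ -0.9506

r ≈ -0.9506


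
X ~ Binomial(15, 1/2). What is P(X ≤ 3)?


P(X ≤ 3) = Σ P(X=i) for i=0..3
P(X=0) = 1/32768
P(X=1) = 15/32768
P(X=2) = 105/32768
P(X=3) = 455/32768
Sum = 9/512

P(X ≤ 3) = 9/512 ≈ 1.76%


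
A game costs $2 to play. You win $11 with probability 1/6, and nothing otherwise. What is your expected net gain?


E[gain] = (11-2)×1/6 + (-2)×5/6
= 3/2 - 5/3 = -1/6

Expected net gain = $-1/6 ≈ $-0.17


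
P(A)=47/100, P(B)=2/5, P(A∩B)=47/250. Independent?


P(A)×P(B) = 47/250
P(A∩B) = 47/250
Equal ✓ → Independent

Yes, independent


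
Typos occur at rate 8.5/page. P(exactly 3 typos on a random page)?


Poisson(λ=8.5): P(X=3) = e^(-λ)×λ^k/k!
= e^(-8.5) × 8.5^3 / 3!
≈ 0.000203468369 × 614.125 / 6 ≈ 0.020826

P(X=3) ≈ 0.020826 ≈ 2.08%


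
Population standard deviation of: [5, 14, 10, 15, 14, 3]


Mean = 61/6
  (5-61/6)²=961/36
  (14-61/6)²=529/36
  (10-61/6)²=1/36
  (15-61/6)²=841/36
  (14-61/6)²=529/36
  (3-61/6)²=1849/36
Σ(x-μ)² = 785/6
σ² = (785/6)/6 = 785/36

σ = √(785/36) ≈ 4.6696


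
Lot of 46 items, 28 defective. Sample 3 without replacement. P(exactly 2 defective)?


Hypergeometric: C(28,2)×C(18,1)/C(46,3)
= 378×18/15180 = 567/1265

P(X=2) = 567/1265 ≈ 44.82%


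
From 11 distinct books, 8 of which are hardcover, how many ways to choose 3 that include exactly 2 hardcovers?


Choose 2 of the 8 hardcovers and 1 of the other 3 books:
C(8,2)×C(3,1) = 28×3 = 84

84


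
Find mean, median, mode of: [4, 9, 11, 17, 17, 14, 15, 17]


Sorted: [4, 9, 11, 14, 15, 17, 17, 17]
Mean = 104/8 = 13
Median = 29/2
Freq: {4: 1, 9: 1, 11: 1, 17: 3, 14: 1, 15: 1}
Mode: [17]

Mean=13, Median=29/2, Mode=17


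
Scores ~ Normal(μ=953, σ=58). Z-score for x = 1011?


z = (x - μ)/σ = (1011 - 953)/58 = 1.0

z = 1.0


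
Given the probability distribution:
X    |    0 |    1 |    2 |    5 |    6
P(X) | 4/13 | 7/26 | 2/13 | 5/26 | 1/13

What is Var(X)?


E[X] = 2
E[X²] = 110/13
Var(X) = E[X²] - (E[X])² = 110/13 - 4 = 58/13

Var(X) = 58/13 ≈ 4.4615


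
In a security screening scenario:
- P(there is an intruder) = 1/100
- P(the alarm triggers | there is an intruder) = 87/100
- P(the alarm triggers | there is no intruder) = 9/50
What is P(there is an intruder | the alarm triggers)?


Using Bayes' theorem:
P(A|B) = P(B|A)·P(A) / P(B)

P(the alarm triggers) = 87/100 × 1/100 + 9/50 × 99/100
= 87/10000 + 891/5000 = 1869/10000

P(there is an intruder|the alarm triggers) = (87/10000) / (1869/10000) = 29/623

P(there is an intruder|the alarm triggers) = 29/623 ≈ 4.65%


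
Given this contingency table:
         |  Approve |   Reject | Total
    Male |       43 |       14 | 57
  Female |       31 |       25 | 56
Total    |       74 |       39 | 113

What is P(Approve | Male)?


P(Approve | Male) = 43/(43+14) = 43/57

P(Approve|Male) = 43/57 ≈ 75.44%


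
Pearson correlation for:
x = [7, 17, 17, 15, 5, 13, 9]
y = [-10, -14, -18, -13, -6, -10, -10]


n=7, Σx=83, Σy=-81, Σxy=-1059, Σx²=1127, Σy²=1025
r = (7×(-1059) - 83×(-81))/√((7×1127 - 83²)(7×1025 - (-81)²))
= -690/√(1000×614) = -690/√614000 ≈ -690/783.5815 ≈ -0.8806

r ≈ -0.8806


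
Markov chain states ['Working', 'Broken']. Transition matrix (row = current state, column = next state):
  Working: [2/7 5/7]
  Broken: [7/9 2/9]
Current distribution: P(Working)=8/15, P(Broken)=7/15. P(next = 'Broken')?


P(next=Broken) = Σᵢ P(now=i)×P(i→Broken)
= 8/15×5/7 + 7/15×2/9
= 8/21 + 14/135 = 458/945

P = 458/945 ≈ 0.4847


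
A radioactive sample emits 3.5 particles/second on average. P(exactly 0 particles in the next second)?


Poisson(λ=3.5): P(X=0) = e^(-λ)×λ^k/k!
= e^(-3.5) × 3.5^0 / 0!
≈ 0.03019738342 × 1 / 1 ≈ 0.030197

P(X=0) ≈ 0.030197 ≈ 3.02%


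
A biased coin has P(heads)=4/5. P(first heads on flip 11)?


Geometric: P(X=11) = (1-p)^(k-1)×p = (1/5)^10×4/5 = 4/48828125

P(X=11) = 4/48828125 ≈ 0.00%


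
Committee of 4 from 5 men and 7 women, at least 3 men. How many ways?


Count by #men:
  3M,1W: C(5,3)×C(7,1)=70
  4M,0W: C(5,4)×C(7,0)=5
Total = 75

75


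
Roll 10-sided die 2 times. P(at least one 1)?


P(no 1)^2 = (9/10)^2 = 81/100
P(≥1) = 1 - 81/100 = 19/100

P = 19/100 ≈ 19.00%


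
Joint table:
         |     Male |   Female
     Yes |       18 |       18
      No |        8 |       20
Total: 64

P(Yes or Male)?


P(Yes∨Male) = P(Yes) + P(Male) - P(Yes∧Male)
= (36 + 26 - 18)/64 = 44/64 = 11/16

P = 11/16 ≈ 68.75%


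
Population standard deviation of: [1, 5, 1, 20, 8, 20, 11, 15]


Mean = 81/8
  (1-81/8)²=5329/64
  (5-81/8)²=1681/64
  (1-81/8)²=5329/64
  (20-81/8)²=6241/64
  (8-81/8)²=289/64
  (20-81/8)²=6241/64
  (11-81/8)²=49/64
  (15-81/8)²=1521/64
Σ(x-μ)² = 3335/8
σ² = (3335/8)/8 = 3335/64

σ = √(3335/64) ≈ 7.2187


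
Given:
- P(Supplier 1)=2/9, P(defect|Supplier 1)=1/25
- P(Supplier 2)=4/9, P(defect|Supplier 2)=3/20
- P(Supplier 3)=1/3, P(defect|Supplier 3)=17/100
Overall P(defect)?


P(B) = Σ P(B|Aᵢ)×P(Aᵢ)
  1/25×2/9 = 2/225
  3/20×4/9 = 1/15
  17/100×1/3 = 17/300
Sum = 119/900

P(defect) = 119/900 ≈ 13.22%


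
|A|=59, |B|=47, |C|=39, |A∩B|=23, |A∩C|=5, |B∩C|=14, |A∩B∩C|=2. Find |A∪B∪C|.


|A∪B∪C| = 59+47+39-23-5-14+2 = 105

|A∪B∪C| = 105


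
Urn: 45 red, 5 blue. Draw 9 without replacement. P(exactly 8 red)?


Hypergeometric: C(45,8)×C(5,1)/C(50,9)
= 215553195×5/2505433700 = 91143/211876

P(X=8) = 91143/211876 ≈ 43.02%


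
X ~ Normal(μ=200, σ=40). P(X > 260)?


z = (260-200)/40 = 1.5
P(X > 260) = 1 - P(Z ≤ 1.5) = 1 - 0.9332 = 0.0668

P(X > 260) ≈ 0.0668


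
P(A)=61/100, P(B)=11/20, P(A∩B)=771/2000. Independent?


P(A)×P(B) = 671/2000
P(A∩B) = 771/2000
Not equal → NOT independent

No, not independent


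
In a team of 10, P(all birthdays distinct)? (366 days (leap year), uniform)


P(all different) = Π(366-i)/366 for i=0..9
= (366/366)×(365/366)×...×(357/366)
= 0.883355

P ≈ 0.8834 ≈ 88.34%


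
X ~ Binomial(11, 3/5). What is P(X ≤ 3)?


P(X ≤ 3) = Σ P(X=i) for i=0..3
P(X=0) = 2048/48828125
P(X=1) = 33792/48828125
P(X=2) = 50688/9765625
P(X=3) = 228096/9765625
Sum = 285952/9765625

P(X ≤ 3) = 285952/9765625 ≈ 2.93%


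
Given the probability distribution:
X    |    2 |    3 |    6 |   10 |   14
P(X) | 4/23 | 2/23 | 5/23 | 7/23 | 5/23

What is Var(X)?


E[X] = 8
E[X²] = 1894/23
Var(X) = E[X²] - (E[X])² = 1894/23 - 64 = 422/23

Var(X) = 422/23 ≈ 18.3478


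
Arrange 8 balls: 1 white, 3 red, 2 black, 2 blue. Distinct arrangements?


8!/(1!×3!×2!×2!) = 1680

1680


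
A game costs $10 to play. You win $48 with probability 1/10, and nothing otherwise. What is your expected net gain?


E[gain] = (48-10)×1/10 + (-10)×9/10
= 19/5 - 9 = -26/5

Expected net gain = $-26/5 ≈ $-5.20


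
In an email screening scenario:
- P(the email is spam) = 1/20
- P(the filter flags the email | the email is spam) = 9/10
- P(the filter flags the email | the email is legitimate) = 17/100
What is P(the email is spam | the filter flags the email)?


Using Bayes' theorem:
P(A|B) = P(B|A)·P(A) / P(B)

P(the filter flags the email) = 9/10 × 1/20 + 17/100 × 19/20
= 9/200 + 323/2000 = 413/2000

P(the email is spam|the filter flags the email) = (9/200) / (413/2000) = 90/413

P(the email is spam|the filter flags the email) = 90/413 ≈ 21.79%


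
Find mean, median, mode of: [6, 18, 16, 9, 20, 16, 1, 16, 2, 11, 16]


Sorted: [1, 2, 6, 9, 11, 16, 16, 16, 16, 18, 20]
Mean = 131/11
Median = 16
Freq: {6: 1, 18: 1, 16: 4, 9: 1, 20: 1, 1: 1, 2: 1, 11: 1}
Mode: [16]

Mean=131/11, Median=16, Mode=16


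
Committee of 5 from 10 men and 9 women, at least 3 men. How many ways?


Count by #men:
  3M,2W: C(10,3)×C(9,2)=4320
  4M,1W: C(10,4)×C(9,1)=1890
  5M,0W: C(10,5)×C(9,0)=252
Total = 6462

6462


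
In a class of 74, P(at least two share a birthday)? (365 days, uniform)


P(all different) = Π(365-i)/365 for i=0..73
= 0.000351
P(match) = 1 - 0.000351 = 0.999649

P ≈ 0.9996 ≈ 99.96%


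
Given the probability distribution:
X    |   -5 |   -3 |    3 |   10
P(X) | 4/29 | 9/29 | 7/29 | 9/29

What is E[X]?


E[X] = Σ x·P(X=x)
= (-5)×(4/29) + (-3)×(9/29) + (3)×(7/29) + (10)×(9/29)
= 64/29

E[X] = 64/29


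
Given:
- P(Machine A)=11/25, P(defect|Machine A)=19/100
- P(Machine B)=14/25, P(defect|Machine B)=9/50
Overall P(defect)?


P(B) = Σ P(B|Aᵢ)×P(Aᵢ)
  19/100×11/25 = 209/2500
  9/50×14/25 = 63/625
Sum = 461/2500

P(defect) = 461/2500 ≈ 18.44%


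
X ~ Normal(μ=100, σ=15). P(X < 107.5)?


z = (107.5-100)/15 = 0.5
P(Z < 0.5) = 0.6915

P(X < 107.5) ≈ 0.6915


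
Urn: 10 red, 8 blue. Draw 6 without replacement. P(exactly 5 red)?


Hypergeometric: C(10,5)×C(8,1)/C(18,6)
= 252×8/18564 = 24/221

P(X=5) = 24/221 ≈ 10.86%


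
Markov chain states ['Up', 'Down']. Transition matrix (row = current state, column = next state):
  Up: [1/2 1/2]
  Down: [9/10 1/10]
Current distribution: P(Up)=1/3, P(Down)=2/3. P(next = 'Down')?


P(next=Down) = Σᵢ P(now=i)×P(i→Down)
= 1/3×1/2 + 2/3×1/10
= 1/6 + 1/15 = 7/30

P = 7/30 ≈ 0.2333


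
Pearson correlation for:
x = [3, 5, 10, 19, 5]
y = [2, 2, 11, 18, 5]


n=5, Σx=42, Σy=38, Σxy=493, Σx²=520, Σy²=478
r = (5×493 - 42×38)/√((5×520 - 42²)(5×478 - 38²))
= 869/√(836×946) = 869/√790856 ≈ 869/889.3008 ≈ 0.9772

r ≈ 0.9772


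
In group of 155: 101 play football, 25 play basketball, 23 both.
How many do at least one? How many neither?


|A∪B| = 101+25-23 = 103
Neither = 155-103 = 52

At least one: 103; Neither: 52


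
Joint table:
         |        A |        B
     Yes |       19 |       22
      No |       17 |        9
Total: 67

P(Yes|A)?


P(Yes|A) = 19/(19+17) = 19/36

P = 19/36 ≈ 52.78%


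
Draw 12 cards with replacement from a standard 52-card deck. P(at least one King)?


P(not a King) = 48/52 = 12/13
P(none in 12 draws) = (12/13)^12 = 8916100448256/23298085122481
P(≥1 King) = 1 - 8916100448256/23298085122481 = 14381984674225/23298085122481

P = 14381984674225/23298085122481 ≈ 61.73%


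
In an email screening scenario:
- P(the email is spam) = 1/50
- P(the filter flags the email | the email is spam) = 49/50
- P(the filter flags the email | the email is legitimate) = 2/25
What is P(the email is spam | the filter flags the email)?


Using Bayes' theorem:
P(A|B) = P(B|A)·P(A) / P(B)

P(the filter flags the email) = 49/50 × 1/50 + 2/25 × 49/50
= 49/2500 + 49/625 = 49/500

P(the email is spam|the filter flags the email) = (49/2500) / (49/500) = 1/5

P(the email is spam|the filter flags the email) = 1/5 ≈ 20.00%


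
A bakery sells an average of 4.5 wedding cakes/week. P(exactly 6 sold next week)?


Poisson(λ=4.5): P(X=6) = e^(-λ)×λ^k/k!
= e^(-4.5) × 4.5^6 / 6!
≈ 0.01110899654 × 8303.765625 / 720 ≈ 0.128120

P(X=6) ≈ 0.128120 ≈ 12.81%


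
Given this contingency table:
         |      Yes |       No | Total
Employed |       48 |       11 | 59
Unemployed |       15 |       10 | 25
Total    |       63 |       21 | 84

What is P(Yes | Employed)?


P(Yes | Employed) = 48/(48+11) = 48/59

P(Yes|Employed) = 48/59 ≈ 81.36%


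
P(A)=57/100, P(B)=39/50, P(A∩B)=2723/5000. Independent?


P(A)×P(B) = 2223/5000
P(A∩B) = 2723/5000
Not equal → NOT independent

No, not independent


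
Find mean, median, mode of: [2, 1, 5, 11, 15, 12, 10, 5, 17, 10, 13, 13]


Sorted: [1, 2, 5, 5, 10, 10, 11, 12, 13, 13, 15, 17]
Mean = 114/12 = 19/2
Median = 21/2
Freq: {2: 1, 1: 1, 5: 2, 11: 1, 15: 1, 12: 1, 10: 2, 17: 1, 13: 2}
Mode: [5, 10, 13]

Mean=19/2, Median=21/2, Mode=[5, 10, 13]


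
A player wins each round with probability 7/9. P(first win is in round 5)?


Geometric: P(X=5) = (1-p)^(k-1)×p = (2/9)^4×7/9 = 112/59049

P(X=5) = 112/59049 ≈ 0.19%


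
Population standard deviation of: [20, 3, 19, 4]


Mean = 46/4 = 23/2
  (20-23/2)²=289/4
  (3-23/2)²=289/4
  (19-23/2)²=225/4
  (4-23/2)²=225/4
Σ(x-μ)² = 257
σ² = 257/4

σ = √(257/4) ≈ 8.0156


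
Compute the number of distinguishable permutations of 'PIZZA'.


Letters: 5, freq: {'P': 1, 'I': 1, 'Z': 2, 'A': 1}
5!/(1!×1!×2!×1!) = 120/2 = 60

60


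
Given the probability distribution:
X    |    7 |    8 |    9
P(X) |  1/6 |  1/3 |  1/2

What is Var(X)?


E[X] = 25/3
E[X²] = 70
Var(X) = E[X²] - (E[X])² = 70 - 625/9 = 5/9

Var(X) = 5/9 ≈ 0.5556


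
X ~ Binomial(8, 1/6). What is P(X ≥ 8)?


P(X ≥ 8) = Σ P(X=i) for i=8..8
P(X=8) = 1/1679616
Sum = 1/1679616

P(X ≥ 8) = 1/1679616 ≈ 0.00%


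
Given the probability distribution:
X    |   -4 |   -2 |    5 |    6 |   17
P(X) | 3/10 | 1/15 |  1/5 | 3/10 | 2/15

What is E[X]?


E[X] = Σ x·P(X=x)
= (-4)×(3/10) + (-2)×(1/15) + (5)×(1/5) + (6)×(3/10) + (17)×(2/15)
= 56/15

E[X] = 56/15


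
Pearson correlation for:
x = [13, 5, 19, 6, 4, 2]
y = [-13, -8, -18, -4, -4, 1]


n=6, Σx=49, Σy=-46, Σxy=-589, Σx²=611, Σy²=590
r = (6×(-589) - 49×(-46))/√((6×611 - 49²)(6×590 - (-46)²))
= -1280/√(1265×1424) = -1280/√1801360 ≈ -1280/1342.1475 ≈ -0.9537

r ≈ -0.9537


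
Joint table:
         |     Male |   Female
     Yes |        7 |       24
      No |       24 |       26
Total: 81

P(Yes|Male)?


P(Yes|Male) = 7/(7+24) = 7/31

P = 7/31 ≈ 22.58%


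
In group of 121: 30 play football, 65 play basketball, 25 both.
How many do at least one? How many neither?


|A∪B| = 30+65-25 = 70
Neither = 121-70 = 51

At least one: 70; Neither: 51


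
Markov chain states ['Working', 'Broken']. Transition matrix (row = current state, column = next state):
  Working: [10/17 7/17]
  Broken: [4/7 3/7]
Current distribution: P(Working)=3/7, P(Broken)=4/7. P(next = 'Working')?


P(next=Working) = Σᵢ P(now=i)×P(i→Working)
= 3/7×10/17 + 4/7×4/7
= 30/119 + 16/49 = 482/833

P = 482/833 ≈ 0.5786


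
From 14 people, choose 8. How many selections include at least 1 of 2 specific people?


Complement: C(14,8) - C(12,8) = 3003 - 495 = 2508

2508


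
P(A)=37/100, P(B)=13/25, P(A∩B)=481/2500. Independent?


P(A)×P(B) = 481/2500
P(A∩B) = 481/2500
Equal ✓ → Independent

Yes, independent


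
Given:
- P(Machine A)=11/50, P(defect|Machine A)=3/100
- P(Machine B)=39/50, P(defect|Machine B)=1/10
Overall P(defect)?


P(B) = Σ P(B|Aᵢ)×P(Aᵢ)
  3/100×11/50 = 33/5000
  1/10×39/50 = 39/500
Sum = 423/5000

P(defect) = 423/5000 ≈ 8.46%


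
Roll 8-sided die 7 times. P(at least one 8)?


P(no 8)^7 = (7/8)^7 = 823543/2097152
P(≥1) = 1 - 823543/2097152 = 1273609/2097152

P = 1273609/2097152 ≈ 60.73%


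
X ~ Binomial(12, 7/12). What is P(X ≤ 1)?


P(X ≤ 1) = Σ P(X=i) for i=0..1
P(X=0) = 244140625/8916100448256
P(X=1) = 341796875/743008370688
Sum = 4345703125/8916100448256

P(X ≤ 1) = 4345703125/8916100448256 ≈ 0.05%


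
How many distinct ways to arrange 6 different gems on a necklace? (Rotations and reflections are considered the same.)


Free circular arrangements: rotations and reflections both identified.
(n-1)!/2 = 5!/2 = 120/2 = 60

60


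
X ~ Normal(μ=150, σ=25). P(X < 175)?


z = (175-150)/25 = 1.0
P(Z < 1.0) = 0.8413

P(X < 175) ≈ 0.8413


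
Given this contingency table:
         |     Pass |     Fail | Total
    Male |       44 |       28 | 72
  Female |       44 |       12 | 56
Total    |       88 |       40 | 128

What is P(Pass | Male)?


P(Pass | Male) = 44/(44+28) = 44/72 = 11/18

P(Pass|Male) = 11/18 ≈ 61.11%


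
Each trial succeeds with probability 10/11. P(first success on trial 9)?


Geometric: P(X=9) = (1-p)^(k-1)×p = (1/11)^8×10/11 = 10/2357947691

P(X=9) = 10/2357947691 ≈ 0.00%


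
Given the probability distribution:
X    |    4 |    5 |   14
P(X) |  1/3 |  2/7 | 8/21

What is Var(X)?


E[X] = 170/21
E[X²] = 610/7
Var(X) = E[X²] - (E[X])² = 610/7 - 28900/441 = 9530/441

Var(X) = 9530/441 ≈ 21.6100


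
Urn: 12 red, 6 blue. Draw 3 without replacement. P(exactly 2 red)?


Hypergeometric: C(12,2)×C(6,1)/C(18,3)
= 66×6/816 = 33/68

P(X=2) = 33/68 ≈ 48.53%


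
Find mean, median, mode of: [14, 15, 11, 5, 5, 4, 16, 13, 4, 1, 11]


Sorted: [1, 4, 4, 5, 5, 11, 11, 13, 14, 15, 16]
Mean = 99/11 = 9
Median = 11
Freq: {14: 1, 15: 1, 11: 2, 5: 2, 4: 2, 16: 1, 13: 1, 1: 1}
Mode: [4, 5, 11]

Mean=9, Median=11, Mode=[4, 5, 11]


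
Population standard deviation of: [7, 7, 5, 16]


Mean = 35/4
  (7-35/4)²=49/16
  (7-35/4)²=49/16
  (5-35/4)²=225/16
  (16-35/4)²=841/16
Σ(x-μ)² = 291/4
σ² = (291/4)/4 = 291/16

σ = √(291/16) ≈ 4.2647


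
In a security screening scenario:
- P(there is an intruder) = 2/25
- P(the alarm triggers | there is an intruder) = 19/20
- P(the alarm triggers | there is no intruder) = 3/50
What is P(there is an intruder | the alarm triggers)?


Using Bayes' theorem:
P(A|B) = P(B|A)·P(A) / P(B)

P(the alarm triggers) = 19/20 × 2/25 + 3/50 × 23/25
= 19/250 + 69/1250 = 82/625

P(there is an intruder|the alarm triggers) = (19/250) / (82/625) = 95/164

P(there is an intruder|the alarm triggers) = 95/164 ≈ 57.93%


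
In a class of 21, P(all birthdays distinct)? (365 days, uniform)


P(all different) = Π(365-i)/365 for i=0..20
= (365/365)×(364/365)×...×(345/365)
= 0.556312

P ≈ 0.5563 ≈ 55.63%


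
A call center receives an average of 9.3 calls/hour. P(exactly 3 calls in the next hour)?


Poisson(λ=9.3): P(X=3) = e^(-λ)×λ^k/k!
= e^(-9.3) × 9.3^3 / 3!
≈ 9.142423148e-05 × 804.357 / 6 ≈ 0.012256

P(X=3) ≈ 0.012256 ≈ 1.23%


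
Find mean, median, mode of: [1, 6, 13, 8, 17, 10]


Sorted: [1, 6, 8, 10, 13, 17]
Mean = 55/6
Median = 9
Freq: {1: 1, 6: 1, 13: 1, 8: 1, 17: 1, 10: 1}
Mode: No mode

Mean=55/6, Median=9, Mode=No mode
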